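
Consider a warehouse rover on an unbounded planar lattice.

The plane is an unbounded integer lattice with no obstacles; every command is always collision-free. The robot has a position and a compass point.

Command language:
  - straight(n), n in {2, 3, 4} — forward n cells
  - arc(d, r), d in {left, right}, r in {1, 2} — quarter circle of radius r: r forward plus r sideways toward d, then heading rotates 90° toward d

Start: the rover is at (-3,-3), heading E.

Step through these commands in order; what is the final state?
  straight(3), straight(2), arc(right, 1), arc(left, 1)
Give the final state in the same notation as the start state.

initial: at (-3,-3), heading E
step 1 (straight(3)): at (0,-3), heading E
step 2 (straight(2)): at (2,-3), heading E
step 3 (arc(right, 1)): at (3,-4), heading S
step 4 (arc(left, 1)): at (4,-5), heading E

at (4,-5), heading E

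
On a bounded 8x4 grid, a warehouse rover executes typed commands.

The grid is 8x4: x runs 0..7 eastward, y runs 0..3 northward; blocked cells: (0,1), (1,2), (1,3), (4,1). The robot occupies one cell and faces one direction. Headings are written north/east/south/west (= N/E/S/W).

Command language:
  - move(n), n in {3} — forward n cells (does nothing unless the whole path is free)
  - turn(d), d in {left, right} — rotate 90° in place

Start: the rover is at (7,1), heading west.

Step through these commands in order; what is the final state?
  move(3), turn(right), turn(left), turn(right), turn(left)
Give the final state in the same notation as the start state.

initial: at (7,1), heading west
1. move(3) → at (7,1), heading west
2. turn(right) → at (7,1), heading north
3. turn(left) → at (7,1), heading west
4. turn(right) → at (7,1), heading north
5. turn(left) → at (7,1), heading west

at (7,1), heading west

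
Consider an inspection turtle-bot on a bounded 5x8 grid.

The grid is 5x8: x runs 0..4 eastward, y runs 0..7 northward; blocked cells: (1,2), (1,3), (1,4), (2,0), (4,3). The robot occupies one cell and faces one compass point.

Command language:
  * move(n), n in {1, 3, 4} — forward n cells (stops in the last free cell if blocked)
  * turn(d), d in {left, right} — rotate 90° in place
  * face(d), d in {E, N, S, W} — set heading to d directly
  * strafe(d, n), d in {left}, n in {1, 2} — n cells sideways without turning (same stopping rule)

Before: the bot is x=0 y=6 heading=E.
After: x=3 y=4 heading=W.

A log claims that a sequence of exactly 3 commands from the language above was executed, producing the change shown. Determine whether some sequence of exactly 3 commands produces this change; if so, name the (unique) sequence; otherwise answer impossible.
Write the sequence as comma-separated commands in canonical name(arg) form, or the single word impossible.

move(3), face(W), strafe(left, 2)

key: order matters: swapping move(3) and strafe(left, 2) lands elsewhere
from: x=0 y=6 heading=E
[1] after move(3): x=3 y=6 heading=E
[2] after face(W): x=3 y=6 heading=W
[3] after strafe(left, 2): x=3 y=4 heading=W
no rival 3-sequence matches.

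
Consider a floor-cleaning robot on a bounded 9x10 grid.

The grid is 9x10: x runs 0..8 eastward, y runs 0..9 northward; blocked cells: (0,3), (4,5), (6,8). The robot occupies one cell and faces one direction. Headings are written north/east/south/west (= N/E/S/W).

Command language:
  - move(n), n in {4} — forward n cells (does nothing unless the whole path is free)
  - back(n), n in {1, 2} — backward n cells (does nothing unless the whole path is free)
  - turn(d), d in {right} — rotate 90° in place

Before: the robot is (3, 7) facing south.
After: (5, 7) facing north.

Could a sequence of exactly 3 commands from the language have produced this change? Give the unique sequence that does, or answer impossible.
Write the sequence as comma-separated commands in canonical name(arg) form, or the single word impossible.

key: position moved to (5,7) AND the heading swung to N — translation plus rotation needed
start: (3, 7) facing south
1. turn(right) → (3, 7) facing west
2. back(2) → (5, 7) facing west
3. turn(right) → (5, 7) facing north
no rival 3-sequence matches.

turn(right), back(2), turn(right)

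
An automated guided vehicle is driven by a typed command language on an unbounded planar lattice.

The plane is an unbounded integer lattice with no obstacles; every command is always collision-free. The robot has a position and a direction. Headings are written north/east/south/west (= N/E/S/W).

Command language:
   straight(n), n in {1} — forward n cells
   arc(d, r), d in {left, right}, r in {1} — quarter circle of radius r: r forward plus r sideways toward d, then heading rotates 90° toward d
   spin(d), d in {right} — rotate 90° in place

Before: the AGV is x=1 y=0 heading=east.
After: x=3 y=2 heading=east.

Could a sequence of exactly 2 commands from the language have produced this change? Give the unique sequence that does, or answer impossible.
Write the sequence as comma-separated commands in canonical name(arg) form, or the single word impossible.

arc(left, 1), arc(right, 1)

key: running arc(right, 1) before arc(left, 1) would end elsewhere — order is forced
start: x=1 y=0 heading=east
step 1 (arc(left, 1)): x=2 y=1 heading=north
step 2 (arc(right, 1)): x=3 y=2 heading=east
all 16 alternatives checked — unique.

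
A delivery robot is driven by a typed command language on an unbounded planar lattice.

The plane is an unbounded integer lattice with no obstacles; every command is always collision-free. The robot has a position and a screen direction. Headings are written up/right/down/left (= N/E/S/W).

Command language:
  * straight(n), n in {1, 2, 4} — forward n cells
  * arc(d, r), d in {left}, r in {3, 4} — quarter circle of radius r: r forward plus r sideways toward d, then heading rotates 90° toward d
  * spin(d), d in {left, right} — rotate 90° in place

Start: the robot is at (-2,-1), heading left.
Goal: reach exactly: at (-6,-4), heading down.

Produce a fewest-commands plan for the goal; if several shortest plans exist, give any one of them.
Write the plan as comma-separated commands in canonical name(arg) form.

straight(1), arc(left, 3)

begin: at (-2,-1), heading left
t=1 straight(1) ⇒ at (-3,-1), heading left
t=2 arc(left, 3) ⇒ at (-6,-4), heading down
no 1-step plan works, so 2 is optimal.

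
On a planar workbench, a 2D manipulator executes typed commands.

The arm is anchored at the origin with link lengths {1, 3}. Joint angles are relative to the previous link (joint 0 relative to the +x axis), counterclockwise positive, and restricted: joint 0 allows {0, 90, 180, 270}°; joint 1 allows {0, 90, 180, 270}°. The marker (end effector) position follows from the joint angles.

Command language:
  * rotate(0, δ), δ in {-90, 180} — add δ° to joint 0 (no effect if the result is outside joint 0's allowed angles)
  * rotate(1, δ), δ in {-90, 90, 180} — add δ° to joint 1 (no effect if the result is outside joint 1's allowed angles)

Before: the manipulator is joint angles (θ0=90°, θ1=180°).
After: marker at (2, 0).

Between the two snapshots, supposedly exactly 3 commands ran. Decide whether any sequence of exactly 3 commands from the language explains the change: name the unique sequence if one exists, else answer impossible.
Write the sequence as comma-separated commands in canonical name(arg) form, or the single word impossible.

rotate(0, -90), rotate(0, -90), rotate(0, -90)

begin: joint angles (θ0=90°, θ1=180°)
step 1 (rotate(0, -90)): joint angles (θ0=0°, θ1=180°)
step 2 (rotate(0, -90)): joint angles (θ0=270°, θ1=180°)
step 3 (rotate(0, -90)): joint angles (θ0=180°, θ1=180°)
all 125 alternatives checked — unique.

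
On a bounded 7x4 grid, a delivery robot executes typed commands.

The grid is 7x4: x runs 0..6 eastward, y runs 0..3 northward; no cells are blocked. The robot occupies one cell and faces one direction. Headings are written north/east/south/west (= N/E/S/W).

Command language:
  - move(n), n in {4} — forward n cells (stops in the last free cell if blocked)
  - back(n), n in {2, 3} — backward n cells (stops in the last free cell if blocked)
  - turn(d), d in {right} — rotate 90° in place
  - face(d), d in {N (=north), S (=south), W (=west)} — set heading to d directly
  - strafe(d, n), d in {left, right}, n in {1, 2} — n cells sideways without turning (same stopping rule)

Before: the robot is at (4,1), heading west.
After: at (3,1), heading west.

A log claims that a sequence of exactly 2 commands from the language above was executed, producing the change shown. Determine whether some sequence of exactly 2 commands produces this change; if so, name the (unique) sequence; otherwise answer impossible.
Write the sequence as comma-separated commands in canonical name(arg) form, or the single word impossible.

key: heading stays W — no command in the sequence turns
begin: at (4,1), heading west
t=1 move(4) ⇒ at (0,1), heading west
t=2 back(3) ⇒ at (3,1), heading west
all 121 alternatives checked — unique.

move(4), back(3)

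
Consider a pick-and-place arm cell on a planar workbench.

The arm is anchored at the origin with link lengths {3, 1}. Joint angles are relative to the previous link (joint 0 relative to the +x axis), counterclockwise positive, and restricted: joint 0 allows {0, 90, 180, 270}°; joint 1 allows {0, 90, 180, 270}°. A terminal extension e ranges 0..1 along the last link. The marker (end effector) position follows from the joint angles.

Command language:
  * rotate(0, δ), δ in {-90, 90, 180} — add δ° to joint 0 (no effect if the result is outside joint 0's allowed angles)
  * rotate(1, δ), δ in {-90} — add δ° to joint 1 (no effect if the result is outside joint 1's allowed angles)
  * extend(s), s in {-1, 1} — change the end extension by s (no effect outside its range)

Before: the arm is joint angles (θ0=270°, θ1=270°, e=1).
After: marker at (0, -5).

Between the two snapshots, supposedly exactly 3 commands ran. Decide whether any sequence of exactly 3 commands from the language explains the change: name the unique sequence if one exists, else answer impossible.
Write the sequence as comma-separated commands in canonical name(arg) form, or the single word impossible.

from: joint angles (θ0=270°, θ1=270°, e=1)
t=1 rotate(1, -90) ⇒ joint angles (θ0=270°, θ1=180°, e=1)
t=2 rotate(1, -90) ⇒ joint angles (θ0=270°, θ1=90°, e=1)
t=3 rotate(1, -90) ⇒ joint angles (θ0=270°, θ1=0°, e=1)
all 216 alternatives checked — unique.

rotate(1, -90), rotate(1, -90), rotate(1, -90)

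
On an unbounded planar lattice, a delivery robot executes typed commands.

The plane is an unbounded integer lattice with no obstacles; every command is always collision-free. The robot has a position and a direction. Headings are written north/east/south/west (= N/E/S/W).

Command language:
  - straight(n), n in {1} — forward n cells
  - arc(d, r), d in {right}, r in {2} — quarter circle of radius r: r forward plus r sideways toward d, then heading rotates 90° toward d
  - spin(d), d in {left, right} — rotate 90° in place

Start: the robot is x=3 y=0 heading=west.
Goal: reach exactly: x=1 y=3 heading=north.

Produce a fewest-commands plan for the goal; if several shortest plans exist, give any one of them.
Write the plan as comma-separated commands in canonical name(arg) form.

begin: x=3 y=0 heading=west
step 1 (arc(right, 2)): x=1 y=2 heading=north
step 2 (straight(1)): x=1 y=3 heading=north
minimal: 2 command(s), checked below 2.

arc(right, 2), straight(1)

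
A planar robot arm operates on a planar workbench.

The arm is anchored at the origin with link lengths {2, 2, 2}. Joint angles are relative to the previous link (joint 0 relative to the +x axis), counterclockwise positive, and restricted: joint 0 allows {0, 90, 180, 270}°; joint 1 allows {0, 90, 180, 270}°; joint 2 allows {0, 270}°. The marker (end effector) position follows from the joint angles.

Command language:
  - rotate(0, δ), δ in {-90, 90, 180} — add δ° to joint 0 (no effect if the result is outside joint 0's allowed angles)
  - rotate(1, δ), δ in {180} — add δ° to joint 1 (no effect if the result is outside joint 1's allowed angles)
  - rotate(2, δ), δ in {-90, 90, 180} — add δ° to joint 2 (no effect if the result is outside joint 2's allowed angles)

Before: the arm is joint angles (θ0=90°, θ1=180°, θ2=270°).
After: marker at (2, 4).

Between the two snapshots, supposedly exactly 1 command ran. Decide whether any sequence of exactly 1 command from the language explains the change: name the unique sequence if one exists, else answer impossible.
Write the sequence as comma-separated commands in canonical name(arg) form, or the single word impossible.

begin: joint angles (θ0=90°, θ1=180°, θ2=270°)
step 1 (rotate(1, 180)): joint angles (θ0=90°, θ1=0°, θ2=270°)
all 7 alternatives checked — unique.

rotate(1, 180)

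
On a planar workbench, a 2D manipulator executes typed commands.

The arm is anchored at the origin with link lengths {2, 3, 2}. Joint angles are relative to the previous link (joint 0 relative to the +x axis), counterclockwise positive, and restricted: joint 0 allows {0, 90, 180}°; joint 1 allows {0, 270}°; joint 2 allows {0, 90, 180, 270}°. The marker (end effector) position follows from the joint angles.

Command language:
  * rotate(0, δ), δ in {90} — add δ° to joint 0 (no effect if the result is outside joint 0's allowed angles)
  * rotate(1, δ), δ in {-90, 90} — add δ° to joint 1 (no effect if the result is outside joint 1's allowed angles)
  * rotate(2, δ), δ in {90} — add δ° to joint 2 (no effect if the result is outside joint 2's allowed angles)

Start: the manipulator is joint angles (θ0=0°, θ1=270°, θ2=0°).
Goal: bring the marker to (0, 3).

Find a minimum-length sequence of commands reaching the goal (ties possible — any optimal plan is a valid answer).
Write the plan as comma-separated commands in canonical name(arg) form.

rotate(1, 90), rotate(2, 90), rotate(2, 90), rotate(0, 90)

t0: joint angles (θ0=0°, θ1=270°, θ2=0°)
1. rotate(1, 90) → joint angles (θ0=0°, θ1=0°, θ2=0°)
2. rotate(2, 90) → joint angles (θ0=0°, θ1=0°, θ2=90°)
3. rotate(2, 90) → joint angles (θ0=0°, θ1=0°, θ2=180°)
4. rotate(0, 90) → joint angles (θ0=90°, θ1=0°, θ2=180°)
nothing shorter than 4 reaches the goal.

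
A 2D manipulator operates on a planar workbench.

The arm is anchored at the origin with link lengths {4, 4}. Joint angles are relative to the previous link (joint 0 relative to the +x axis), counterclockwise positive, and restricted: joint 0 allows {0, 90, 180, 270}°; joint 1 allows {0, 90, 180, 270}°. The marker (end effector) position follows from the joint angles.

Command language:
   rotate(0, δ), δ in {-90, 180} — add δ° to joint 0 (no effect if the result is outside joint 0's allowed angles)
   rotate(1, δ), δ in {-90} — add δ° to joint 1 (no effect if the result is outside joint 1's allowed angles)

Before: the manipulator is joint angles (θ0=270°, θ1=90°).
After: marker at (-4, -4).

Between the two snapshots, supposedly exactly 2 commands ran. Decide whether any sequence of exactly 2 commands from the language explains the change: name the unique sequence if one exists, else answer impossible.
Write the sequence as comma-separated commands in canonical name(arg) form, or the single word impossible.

initial: joint angles (θ0=270°, θ1=90°)
[1] after rotate(1, -90): joint angles (θ0=270°, θ1=0°)
[2] after rotate(1, -90): joint angles (θ0=270°, θ1=270°)
uniquely the one of 9 2-step routes that fits.

rotate(1, -90), rotate(1, -90)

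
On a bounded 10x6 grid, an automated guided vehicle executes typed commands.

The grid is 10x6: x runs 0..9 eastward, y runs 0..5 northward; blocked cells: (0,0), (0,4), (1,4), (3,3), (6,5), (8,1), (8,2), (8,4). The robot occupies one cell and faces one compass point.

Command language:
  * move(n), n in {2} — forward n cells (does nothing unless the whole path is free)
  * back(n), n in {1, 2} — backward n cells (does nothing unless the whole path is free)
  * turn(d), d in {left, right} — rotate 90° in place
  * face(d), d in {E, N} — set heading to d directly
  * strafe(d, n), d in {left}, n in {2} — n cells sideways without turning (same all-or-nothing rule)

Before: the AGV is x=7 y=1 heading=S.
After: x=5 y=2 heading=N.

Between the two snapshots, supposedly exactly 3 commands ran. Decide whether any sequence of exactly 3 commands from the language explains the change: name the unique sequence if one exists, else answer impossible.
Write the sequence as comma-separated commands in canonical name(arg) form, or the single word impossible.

key: order matters: swapping back(1) and strafe(left, 2) lands elsewhere
t0: x=7 y=1 heading=S
t=1 back(1) ⇒ x=7 y=2 heading=S
t=2 face(N) ⇒ x=7 y=2 heading=N
t=3 strafe(left, 2) ⇒ x=5 y=2 heading=N
no rival 3-sequence matches.

back(1), face(N), strafe(left, 2)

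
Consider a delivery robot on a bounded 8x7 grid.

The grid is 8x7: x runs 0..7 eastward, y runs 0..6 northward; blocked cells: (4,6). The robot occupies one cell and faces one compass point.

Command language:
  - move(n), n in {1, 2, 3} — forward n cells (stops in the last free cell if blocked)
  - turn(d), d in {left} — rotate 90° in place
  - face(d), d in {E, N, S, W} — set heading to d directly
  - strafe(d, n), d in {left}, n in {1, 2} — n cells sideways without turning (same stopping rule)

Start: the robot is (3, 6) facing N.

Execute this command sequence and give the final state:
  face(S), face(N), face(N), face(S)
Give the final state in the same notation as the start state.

t0: (3, 6) facing N
t=1 face(S) ⇒ (3, 6) facing S
t=2 face(N) ⇒ (3, 6) facing N
t=3 face(N) ⇒ (3, 6) facing N
t=4 face(S) ⇒ (3, 6) facing S

(3, 6) facing S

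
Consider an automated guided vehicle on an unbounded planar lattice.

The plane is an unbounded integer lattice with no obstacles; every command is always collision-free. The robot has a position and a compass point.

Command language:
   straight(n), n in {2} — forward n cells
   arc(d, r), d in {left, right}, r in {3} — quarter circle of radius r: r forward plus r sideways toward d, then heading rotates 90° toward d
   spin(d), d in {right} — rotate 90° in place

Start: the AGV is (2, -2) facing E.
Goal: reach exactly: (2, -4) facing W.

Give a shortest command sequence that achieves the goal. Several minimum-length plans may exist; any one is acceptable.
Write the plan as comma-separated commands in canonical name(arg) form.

spin(right), straight(2), spin(right)

initial: (2, -2) facing E
1. spin(right) → (2, -2) facing S
2. straight(2) → (2, -4) facing S
3. spin(right) → (2, -4) facing W
nothing shorter than 3 reaches the goal.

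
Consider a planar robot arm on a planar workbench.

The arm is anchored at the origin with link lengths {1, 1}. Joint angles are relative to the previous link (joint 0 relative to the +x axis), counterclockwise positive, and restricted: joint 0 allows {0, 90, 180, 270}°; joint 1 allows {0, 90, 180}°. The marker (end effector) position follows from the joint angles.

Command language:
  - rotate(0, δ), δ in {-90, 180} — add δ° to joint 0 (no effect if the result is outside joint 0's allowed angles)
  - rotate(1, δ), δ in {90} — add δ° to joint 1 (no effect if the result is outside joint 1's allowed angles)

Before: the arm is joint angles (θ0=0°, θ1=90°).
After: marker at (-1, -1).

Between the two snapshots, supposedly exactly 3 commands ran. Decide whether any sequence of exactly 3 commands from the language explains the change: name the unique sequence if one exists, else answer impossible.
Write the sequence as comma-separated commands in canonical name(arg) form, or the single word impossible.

rotate(0, 180), rotate(0, 180), rotate(0, 180)

start: joint angles (θ0=0°, θ1=90°)
t=1 rotate(0, 180) ⇒ joint angles (θ0=180°, θ1=90°)
t=2 rotate(0, 180) ⇒ joint angles (θ0=0°, θ1=90°)
t=3 rotate(0, 180) ⇒ joint angles (θ0=180°, θ1=90°)
all 27 alternatives checked — unique.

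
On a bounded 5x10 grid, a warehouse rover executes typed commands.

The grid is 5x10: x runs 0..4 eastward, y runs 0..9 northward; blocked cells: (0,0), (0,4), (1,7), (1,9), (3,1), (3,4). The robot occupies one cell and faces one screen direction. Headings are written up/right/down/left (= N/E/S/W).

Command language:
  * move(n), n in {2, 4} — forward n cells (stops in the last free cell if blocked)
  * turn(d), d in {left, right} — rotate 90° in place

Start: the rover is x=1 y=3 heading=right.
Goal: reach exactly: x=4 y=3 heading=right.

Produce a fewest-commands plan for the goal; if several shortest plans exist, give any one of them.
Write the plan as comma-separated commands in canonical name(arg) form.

move(4)

initial: x=1 y=3 heading=right
1. move(4) → x=4 y=3 heading=right
shorter routes all fall short; 1 is best.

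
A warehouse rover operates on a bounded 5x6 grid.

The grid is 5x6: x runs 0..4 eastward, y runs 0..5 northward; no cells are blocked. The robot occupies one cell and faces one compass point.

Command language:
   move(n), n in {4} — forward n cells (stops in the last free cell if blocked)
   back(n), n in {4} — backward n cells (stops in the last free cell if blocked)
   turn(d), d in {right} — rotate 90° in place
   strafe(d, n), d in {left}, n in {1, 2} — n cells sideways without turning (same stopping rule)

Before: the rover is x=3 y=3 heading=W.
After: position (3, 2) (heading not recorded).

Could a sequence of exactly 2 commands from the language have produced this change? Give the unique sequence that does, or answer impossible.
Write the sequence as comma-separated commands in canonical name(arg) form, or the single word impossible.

key: order matters: swapping strafe(left, 1) and turn(right) lands elsewhere
initial: x=3 y=3 heading=W
1. strafe(left, 1) → x=3 y=2 heading=W
2. turn(right) → x=3 y=2 heading=N
uniquely the one of 25 2-step routes that fits.

strafe(left, 1), turn(right)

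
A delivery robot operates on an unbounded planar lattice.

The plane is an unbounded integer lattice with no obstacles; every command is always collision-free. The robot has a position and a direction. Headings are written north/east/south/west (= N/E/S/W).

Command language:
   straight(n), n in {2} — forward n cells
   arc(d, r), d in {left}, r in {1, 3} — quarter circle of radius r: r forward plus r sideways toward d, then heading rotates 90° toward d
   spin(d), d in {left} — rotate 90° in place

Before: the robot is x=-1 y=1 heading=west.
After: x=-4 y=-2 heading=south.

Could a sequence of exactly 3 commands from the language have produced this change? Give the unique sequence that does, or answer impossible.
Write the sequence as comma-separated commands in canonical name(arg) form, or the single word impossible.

key: cell and facing (now S) both changed — the 3 commands mix motion and turning
start: x=-1 y=1 heading=west
1. straight(2) → x=-3 y=1 heading=west
2. arc(left, 1) → x=-4 y=0 heading=south
3. straight(2) → x=-4 y=-2 heading=south
no other 3-command option fits: unique.

straight(2), arc(left, 1), straight(2)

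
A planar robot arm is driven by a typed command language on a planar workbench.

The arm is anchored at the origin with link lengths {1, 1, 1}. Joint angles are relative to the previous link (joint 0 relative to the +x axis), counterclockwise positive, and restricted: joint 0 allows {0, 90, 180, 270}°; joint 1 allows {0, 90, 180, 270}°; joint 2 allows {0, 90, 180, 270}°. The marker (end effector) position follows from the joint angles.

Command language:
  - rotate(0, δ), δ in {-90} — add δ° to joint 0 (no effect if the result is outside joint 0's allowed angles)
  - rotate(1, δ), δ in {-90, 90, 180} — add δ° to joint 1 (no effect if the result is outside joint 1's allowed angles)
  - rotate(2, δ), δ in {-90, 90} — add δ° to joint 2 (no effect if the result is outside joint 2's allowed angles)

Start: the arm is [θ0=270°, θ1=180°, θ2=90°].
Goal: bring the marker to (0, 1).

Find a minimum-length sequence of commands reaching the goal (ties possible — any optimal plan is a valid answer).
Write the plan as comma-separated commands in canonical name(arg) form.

start: [θ0=270°, θ1=180°, θ2=90°]
step 1 (rotate(2, -90)): [θ0=270°, θ1=180°, θ2=0°]
minimal: 1 command(s), checked below 1.

rotate(2, -90)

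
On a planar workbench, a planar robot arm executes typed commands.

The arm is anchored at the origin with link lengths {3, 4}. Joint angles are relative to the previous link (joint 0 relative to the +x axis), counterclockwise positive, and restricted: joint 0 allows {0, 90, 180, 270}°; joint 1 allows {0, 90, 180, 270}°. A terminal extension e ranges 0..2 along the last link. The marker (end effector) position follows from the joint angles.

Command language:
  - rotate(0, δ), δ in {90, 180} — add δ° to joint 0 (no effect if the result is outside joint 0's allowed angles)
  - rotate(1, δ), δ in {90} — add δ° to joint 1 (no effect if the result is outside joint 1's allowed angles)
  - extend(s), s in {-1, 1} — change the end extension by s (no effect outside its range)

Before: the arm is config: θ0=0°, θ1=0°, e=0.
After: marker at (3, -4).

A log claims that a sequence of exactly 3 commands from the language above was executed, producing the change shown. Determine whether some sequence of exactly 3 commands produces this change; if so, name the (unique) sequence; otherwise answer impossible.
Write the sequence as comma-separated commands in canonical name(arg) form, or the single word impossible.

rotate(1, 90), rotate(1, 90), rotate(1, 90)

initial: config: θ0=0°, θ1=0°, e=0
t=1 rotate(1, 90) ⇒ config: θ0=0°, θ1=90°, e=0
t=2 rotate(1, 90) ⇒ config: θ0=0°, θ1=180°, e=0
t=3 rotate(1, 90) ⇒ config: θ0=0°, θ1=270°, e=0
no other 3-command option fits: unique.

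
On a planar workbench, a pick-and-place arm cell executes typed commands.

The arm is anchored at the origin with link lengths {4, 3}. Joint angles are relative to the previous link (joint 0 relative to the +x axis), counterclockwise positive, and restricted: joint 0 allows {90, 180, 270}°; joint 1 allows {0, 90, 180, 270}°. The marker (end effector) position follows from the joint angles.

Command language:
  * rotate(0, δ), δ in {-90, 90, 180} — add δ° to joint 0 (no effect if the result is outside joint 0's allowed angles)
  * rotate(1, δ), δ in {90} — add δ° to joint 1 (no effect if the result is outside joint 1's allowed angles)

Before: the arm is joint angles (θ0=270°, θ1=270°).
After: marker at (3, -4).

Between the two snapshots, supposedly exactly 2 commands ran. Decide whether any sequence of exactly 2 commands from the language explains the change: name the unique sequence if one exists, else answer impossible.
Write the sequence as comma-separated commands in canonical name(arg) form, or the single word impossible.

rotate(1, 90), rotate(1, 90)

from: joint angles (θ0=270°, θ1=270°)
t=1 rotate(1, 90) ⇒ joint angles (θ0=270°, θ1=0°)
t=2 rotate(1, 90) ⇒ joint angles (θ0=270°, θ1=90°)
all 16 alternatives checked — unique.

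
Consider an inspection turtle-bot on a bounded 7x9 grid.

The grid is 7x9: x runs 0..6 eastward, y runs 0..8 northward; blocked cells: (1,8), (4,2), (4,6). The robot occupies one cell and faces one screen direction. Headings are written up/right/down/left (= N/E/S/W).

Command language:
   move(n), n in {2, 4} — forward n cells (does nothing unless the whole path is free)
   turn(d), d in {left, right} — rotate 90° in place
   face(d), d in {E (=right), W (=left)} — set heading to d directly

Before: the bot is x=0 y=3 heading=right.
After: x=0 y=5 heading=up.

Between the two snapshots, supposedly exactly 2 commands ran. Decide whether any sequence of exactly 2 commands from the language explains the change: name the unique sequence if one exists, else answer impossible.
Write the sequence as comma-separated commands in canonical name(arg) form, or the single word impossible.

key: cell and facing (now N) both changed — the 2 commands mix motion and turning
begin: x=0 y=3 heading=right
1. turn(left) → x=0 y=3 heading=up
2. move(2) → x=0 y=5 heading=up
no rival 2-sequence matches.

turn(left), move(2)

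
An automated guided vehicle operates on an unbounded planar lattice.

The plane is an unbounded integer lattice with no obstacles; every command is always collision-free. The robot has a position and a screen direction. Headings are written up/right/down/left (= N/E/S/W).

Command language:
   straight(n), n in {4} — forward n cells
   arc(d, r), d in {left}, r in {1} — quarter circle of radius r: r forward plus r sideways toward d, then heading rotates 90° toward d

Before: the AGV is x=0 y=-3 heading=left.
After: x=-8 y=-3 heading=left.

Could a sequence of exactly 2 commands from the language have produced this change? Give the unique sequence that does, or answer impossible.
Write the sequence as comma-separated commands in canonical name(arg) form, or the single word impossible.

straight(4), straight(4)

key: heading stays W — no command in the sequence turns
begin: x=0 y=-3 heading=left
[1] after straight(4): x=-4 y=-3 heading=left
[2] after straight(4): x=-8 y=-3 heading=left
no other 2-command option fits: unique.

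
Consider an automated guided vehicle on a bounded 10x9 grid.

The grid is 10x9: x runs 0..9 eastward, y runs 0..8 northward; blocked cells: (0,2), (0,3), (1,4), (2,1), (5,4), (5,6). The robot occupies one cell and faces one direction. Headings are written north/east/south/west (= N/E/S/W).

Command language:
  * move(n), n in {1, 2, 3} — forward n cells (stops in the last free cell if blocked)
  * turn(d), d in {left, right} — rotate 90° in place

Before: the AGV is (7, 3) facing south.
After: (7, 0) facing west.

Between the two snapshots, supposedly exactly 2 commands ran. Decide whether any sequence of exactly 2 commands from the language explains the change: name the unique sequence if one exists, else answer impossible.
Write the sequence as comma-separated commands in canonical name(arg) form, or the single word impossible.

key: cell and facing (now W) both changed — the 2 commands mix motion and turning
from: (7, 3) facing south
t=1 move(3) ⇒ (7, 0) facing south
t=2 turn(right) ⇒ (7, 0) facing west
no other 2-command option fits: unique.

move(3), turn(right)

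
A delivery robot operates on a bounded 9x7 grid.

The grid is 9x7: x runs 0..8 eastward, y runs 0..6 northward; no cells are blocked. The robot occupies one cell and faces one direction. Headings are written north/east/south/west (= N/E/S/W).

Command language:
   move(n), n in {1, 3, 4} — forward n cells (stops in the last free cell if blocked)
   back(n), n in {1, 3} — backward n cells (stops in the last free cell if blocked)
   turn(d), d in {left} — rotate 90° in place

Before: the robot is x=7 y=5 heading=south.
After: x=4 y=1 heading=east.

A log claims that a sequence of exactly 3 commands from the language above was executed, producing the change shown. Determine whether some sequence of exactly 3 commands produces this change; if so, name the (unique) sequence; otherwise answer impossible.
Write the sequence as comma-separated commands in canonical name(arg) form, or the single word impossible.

move(4), turn(left), back(3)

key: position moved to (4,1) AND the heading swung to E — translation plus rotation needed
from: x=7 y=5 heading=south
t=1 move(4) ⇒ x=7 y=1 heading=south
t=2 turn(left) ⇒ x=7 y=1 heading=east
t=3 back(3) ⇒ x=4 y=1 heading=east
no rival 3-sequence matches.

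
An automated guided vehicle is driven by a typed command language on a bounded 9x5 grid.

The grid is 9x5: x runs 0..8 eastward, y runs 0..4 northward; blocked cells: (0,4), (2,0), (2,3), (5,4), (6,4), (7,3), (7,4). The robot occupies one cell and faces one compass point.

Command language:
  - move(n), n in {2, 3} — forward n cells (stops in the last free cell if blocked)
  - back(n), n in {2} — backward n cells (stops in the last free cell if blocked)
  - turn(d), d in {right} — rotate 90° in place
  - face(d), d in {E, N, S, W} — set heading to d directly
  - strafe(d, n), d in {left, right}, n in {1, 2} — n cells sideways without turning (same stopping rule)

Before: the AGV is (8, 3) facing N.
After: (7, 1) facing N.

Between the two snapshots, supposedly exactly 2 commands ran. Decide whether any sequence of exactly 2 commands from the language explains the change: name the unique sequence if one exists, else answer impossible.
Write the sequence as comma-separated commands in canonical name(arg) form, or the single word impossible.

key: heading stays N — no command in the sequence turns
t0: (8, 3) facing N
t=1 back(2) ⇒ (8, 1) facing N
t=2 strafe(left, 1) ⇒ (7, 1) facing N
no other 2-command option fits: unique.

back(2), strafe(left, 1)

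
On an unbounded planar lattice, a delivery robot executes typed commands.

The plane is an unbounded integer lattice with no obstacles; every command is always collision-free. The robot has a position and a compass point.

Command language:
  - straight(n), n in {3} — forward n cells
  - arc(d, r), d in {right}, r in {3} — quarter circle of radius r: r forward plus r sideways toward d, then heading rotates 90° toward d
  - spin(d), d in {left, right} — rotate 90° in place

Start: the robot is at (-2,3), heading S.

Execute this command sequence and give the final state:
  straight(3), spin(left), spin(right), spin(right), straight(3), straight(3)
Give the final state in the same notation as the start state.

t0: at (-2,3), heading S
step 1 (straight(3)): at (-2,0), heading S
step 2 (spin(left)): at (-2,0), heading E
step 3 (spin(right)): at (-2,0), heading S
step 4 (spin(right)): at (-2,0), heading W
step 5 (straight(3)): at (-5,0), heading W
step 6 (straight(3)): at (-8,0), heading W

at (-8,0), heading W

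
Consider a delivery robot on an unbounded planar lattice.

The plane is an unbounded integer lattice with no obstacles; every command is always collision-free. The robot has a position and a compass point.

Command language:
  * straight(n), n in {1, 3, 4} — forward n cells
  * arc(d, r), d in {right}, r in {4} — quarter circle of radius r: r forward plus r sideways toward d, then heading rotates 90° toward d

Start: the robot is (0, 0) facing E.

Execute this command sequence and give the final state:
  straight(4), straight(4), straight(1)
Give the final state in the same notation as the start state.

(9, 0) facing E

begin: (0, 0) facing E
[1] after straight(4): (4, 0) facing E
[2] after straight(4): (8, 0) facing E
[3] after straight(1): (9, 0) facing E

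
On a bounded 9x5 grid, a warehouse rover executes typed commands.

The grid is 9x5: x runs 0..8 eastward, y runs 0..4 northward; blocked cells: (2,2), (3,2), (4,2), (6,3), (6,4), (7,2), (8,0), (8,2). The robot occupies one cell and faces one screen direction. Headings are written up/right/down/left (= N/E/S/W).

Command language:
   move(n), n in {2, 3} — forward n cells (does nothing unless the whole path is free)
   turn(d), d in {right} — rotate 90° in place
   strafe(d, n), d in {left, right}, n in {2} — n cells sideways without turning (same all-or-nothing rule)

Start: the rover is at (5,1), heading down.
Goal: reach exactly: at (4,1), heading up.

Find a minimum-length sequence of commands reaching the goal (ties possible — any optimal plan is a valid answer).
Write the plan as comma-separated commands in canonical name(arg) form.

turn(right), move(3), turn(right), strafe(right, 2)

initial: at (5,1), heading down
step 1 (turn(right)): at (5,1), heading left
step 2 (move(3)): at (2,1), heading left
step 3 (turn(right)): at (2,1), heading up
step 4 (strafe(right, 2)): at (4,1), heading up
shorter routes all fall short; 4 is best.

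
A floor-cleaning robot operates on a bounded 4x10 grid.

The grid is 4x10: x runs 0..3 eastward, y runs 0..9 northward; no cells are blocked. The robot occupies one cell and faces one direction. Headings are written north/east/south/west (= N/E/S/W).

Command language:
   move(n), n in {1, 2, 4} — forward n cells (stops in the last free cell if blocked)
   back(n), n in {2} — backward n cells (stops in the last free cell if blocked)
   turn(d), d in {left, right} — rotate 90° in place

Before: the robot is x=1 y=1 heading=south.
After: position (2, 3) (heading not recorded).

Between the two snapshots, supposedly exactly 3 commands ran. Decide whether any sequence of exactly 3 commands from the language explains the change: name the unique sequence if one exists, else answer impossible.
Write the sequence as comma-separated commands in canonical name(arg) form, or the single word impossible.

key: order matters: swapping back(2) and move(1) lands elsewhere
start: x=1 y=1 heading=south
1. back(2) → x=1 y=3 heading=south
2. turn(left) → x=1 y=3 heading=east
3. move(1) → x=2 y=3 heading=east
no other 3-command option fits: unique.

back(2), turn(left), move(1)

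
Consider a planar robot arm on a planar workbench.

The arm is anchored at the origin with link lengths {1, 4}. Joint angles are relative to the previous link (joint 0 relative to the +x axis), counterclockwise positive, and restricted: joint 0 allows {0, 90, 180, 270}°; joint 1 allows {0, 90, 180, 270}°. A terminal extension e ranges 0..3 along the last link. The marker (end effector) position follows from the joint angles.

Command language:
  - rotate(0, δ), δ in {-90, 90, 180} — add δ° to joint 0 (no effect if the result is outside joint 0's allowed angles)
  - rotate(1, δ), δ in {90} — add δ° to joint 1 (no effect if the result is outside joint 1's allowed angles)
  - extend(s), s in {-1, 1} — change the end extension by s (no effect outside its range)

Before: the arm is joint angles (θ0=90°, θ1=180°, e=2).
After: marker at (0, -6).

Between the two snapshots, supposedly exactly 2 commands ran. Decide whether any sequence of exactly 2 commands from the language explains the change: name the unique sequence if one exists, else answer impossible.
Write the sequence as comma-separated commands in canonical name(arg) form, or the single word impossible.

extend(1), extend(1)

initial: joint angles (θ0=90°, θ1=180°, e=2)
step 1 (extend(1)): joint angles (θ0=90°, θ1=180°, e=3)
step 2 (extend(1)): joint angles (θ0=90°, θ1=180°, e=3)
all 36 alternatives checked — unique.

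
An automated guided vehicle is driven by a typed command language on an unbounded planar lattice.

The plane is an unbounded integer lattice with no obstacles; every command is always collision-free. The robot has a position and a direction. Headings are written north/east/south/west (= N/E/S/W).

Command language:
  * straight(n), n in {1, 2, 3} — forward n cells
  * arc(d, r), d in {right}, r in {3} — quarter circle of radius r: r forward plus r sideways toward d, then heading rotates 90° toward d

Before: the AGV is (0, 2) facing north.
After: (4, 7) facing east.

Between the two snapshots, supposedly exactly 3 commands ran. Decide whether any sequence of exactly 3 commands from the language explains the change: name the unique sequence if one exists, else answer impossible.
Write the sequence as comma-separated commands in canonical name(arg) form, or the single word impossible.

key: running straight(1) before straight(2) would end elsewhere — order is forced
start: (0, 2) facing north
t=1 straight(2) ⇒ (0, 4) facing north
t=2 arc(right, 3) ⇒ (3, 7) facing east
t=3 straight(1) ⇒ (4, 7) facing east
no other 3-command option fits: unique.

straight(2), arc(right, 3), straight(1)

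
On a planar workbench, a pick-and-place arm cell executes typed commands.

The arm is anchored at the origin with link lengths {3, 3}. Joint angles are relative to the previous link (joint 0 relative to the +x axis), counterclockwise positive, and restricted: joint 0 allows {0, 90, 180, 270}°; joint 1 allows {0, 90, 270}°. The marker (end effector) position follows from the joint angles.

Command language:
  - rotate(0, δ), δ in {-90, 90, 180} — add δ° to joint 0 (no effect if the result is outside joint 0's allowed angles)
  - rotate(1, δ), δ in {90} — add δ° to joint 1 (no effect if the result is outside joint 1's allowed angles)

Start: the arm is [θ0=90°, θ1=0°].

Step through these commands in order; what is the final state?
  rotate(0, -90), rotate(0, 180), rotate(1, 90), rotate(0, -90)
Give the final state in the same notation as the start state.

[θ0=90°, θ1=90°]

start: [θ0=90°, θ1=0°]
step 1 (rotate(0, -90)): [θ0=0°, θ1=0°]
step 2 (rotate(0, 180)): [θ0=180°, θ1=0°]
step 3 (rotate(1, 90)): [θ0=180°, θ1=90°]
step 4 (rotate(0, -90)): [θ0=90°, θ1=90°]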